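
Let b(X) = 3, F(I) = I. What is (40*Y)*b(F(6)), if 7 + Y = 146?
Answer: 16680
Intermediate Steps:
Y = 139 (Y = -7 + 146 = 139)
(40*Y)*b(F(6)) = (40*139)*3 = 5560*3 = 16680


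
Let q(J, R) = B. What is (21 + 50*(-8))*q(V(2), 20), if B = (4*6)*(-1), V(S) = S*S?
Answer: 9096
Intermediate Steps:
V(S) = S²
B = -24 (B = 24*(-1) = -24)
q(J, R) = -24
(21 + 50*(-8))*q(V(2), 20) = (21 + 50*(-8))*(-24) = (21 - 400)*(-24) = -379*(-24) = 9096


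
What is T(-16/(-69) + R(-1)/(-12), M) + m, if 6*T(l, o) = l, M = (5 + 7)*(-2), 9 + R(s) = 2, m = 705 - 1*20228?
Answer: -3592207/184 ≈ -19523.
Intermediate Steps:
m = -19523 (m = 705 - 20228 = -19523)
R(s) = -7 (R(s) = -9 + 2 = -7)
M = -24 (M = 12*(-2) = -24)
T(l, o) = l/6
T(-16/(-69) + R(-1)/(-12), M) + m = (-16/(-69) - 7/(-12))/6 - 19523 = (-16*(-1/69) - 7*(-1/12))/6 - 19523 = (16/69 + 7/12)/6 - 19523 = (⅙)*(75/92) - 19523 = 25/184 - 19523 = -3592207/184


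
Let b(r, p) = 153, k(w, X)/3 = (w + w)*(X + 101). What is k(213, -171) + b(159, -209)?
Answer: -89307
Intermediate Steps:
k(w, X) = 6*w*(101 + X) (k(w, X) = 3*((w + w)*(X + 101)) = 3*((2*w)*(101 + X)) = 3*(2*w*(101 + X)) = 6*w*(101 + X))
k(213, -171) + b(159, -209) = 6*213*(101 - 171) + 153 = 6*213*(-70) + 153 = -89460 + 153 = -89307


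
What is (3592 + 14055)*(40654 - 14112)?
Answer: 468386674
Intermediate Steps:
(3592 + 14055)*(40654 - 14112) = 17647*26542 = 468386674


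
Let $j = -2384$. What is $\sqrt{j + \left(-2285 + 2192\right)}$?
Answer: $i \sqrt{2477} \approx 49.769 i$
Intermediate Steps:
$\sqrt{j + \left(-2285 + 2192\right)} = \sqrt{-2384 + \left(-2285 + 2192\right)} = \sqrt{-2384 - 93} = \sqrt{-2477} = i \sqrt{2477}$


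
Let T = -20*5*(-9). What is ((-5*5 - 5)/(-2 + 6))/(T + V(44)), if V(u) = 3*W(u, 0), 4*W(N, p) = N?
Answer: -5/622 ≈ -0.0080386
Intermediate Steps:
W(N, p) = N/4
V(u) = 3*u/4 (V(u) = 3*(u/4) = 3*u/4)
T = 900 (T = -100*(-9) = 900)
((-5*5 - 5)/(-2 + 6))/(T + V(44)) = ((-5*5 - 5)/(-2 + 6))/(900 + (¾)*44) = ((-25 - 5)/4)/(900 + 33) = -30*¼/933 = -15/2*1/933 = -5/622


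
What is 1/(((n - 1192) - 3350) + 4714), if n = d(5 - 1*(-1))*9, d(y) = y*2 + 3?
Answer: 1/307 ≈ 0.0032573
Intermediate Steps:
d(y) = 3 + 2*y (d(y) = 2*y + 3 = 3 + 2*y)
n = 135 (n = (3 + 2*(5 - 1*(-1)))*9 = (3 + 2*(5 + 1))*9 = (3 + 2*6)*9 = (3 + 12)*9 = 15*9 = 135)
1/(((n - 1192) - 3350) + 4714) = 1/(((135 - 1192) - 3350) + 4714) = 1/((-1057 - 3350) + 4714) = 1/(-4407 + 4714) = 1/307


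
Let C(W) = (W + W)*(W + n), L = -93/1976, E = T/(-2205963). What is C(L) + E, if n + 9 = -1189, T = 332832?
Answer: 161673671646001/1435558364448 ≈ 112.62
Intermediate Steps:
n = -1198 (n = -9 - 1189 = -1198)
E = -110944/735321 (E = 332832/(-2205963) = 332832*(-1/2205963) = -110944/735321 ≈ -0.15088)
L = -93/1976 (L = -93*1/1976 = -93/1976 ≈ -0.047065)
C(W) = 2*W*(-1198 + W) (C(W) = (W + W)*(W - 1198) = (2*W)*(-1198 + W) = 2*W*(-1198 + W))
C(L) + E = 2*(-93/1976)*(-1198 - 93/1976) - 110944/735321 = 2*(-93/1976)*(-2367341/1976) - 110944/735321 = 220162713/1952288 - 110944/735321 = 161673671646001/1435558364448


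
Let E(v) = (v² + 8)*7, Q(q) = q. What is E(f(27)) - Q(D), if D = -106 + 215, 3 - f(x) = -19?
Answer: 3335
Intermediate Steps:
f(x) = 22 (f(x) = 3 - 1*(-19) = 3 + 19 = 22)
D = 109
E(v) = 56 + 7*v² (E(v) = (8 + v²)*7 = 56 + 7*v²)
E(f(27)) - Q(D) = (56 + 7*22²) - 1*109 = (56 + 7*484) - 109 = (56 + 3388) - 109 = 3444 - 109 = 3335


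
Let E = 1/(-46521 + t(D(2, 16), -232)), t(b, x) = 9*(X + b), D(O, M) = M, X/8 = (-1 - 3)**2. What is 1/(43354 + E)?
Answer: 45225/1960684649 ≈ 2.3066e-5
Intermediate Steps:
X = 128 (X = 8*(-1 - 3)**2 = 8*(-4)**2 = 8*16 = 128)
t(b, x) = 1152 + 9*b (t(b, x) = 9*(128 + b) = 1152 + 9*b)
E = -1/45225 (E = 1/(-46521 + (1152 + 9*16)) = 1/(-46521 + (1152 + 144)) = 1/(-46521 + 1296) = 1/(-45225) = -1/45225 ≈ -2.2112e-5)
1/(43354 + E) = 1/(43354 - 1/45225) = 1/(1960684649/45225) = 45225/1960684649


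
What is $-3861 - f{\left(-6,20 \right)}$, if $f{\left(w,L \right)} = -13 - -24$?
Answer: $-3872$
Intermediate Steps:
$f{\left(w,L \right)} = 11$ ($f{\left(w,L \right)} = -13 + 24 = 11$)
$-3861 - f{\left(-6,20 \right)} = -3861 - 11 = -3872$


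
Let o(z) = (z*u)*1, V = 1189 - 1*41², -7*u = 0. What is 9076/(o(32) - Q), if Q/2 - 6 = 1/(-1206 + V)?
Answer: -7705524/10187 ≈ -756.41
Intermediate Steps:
u = 0 (u = -⅐*0 = 0)
V = -492 (V = 1189 - 1*1681 = 1189 - 1681 = -492)
o(z) = 0 (o(z) = (z*0)*1 = 0*1 = 0)
Q = 10187/849 (Q = 12 + 2/(-1206 - 492) = 12 + 2/(-1698) = 12 + 2*(-1/1698) = 12 - 1/849 = 10187/849 ≈ 11.999)
9076/(o(32) - Q) = 9076/(0 - 1*10187/849) = 9076/(0 - 10187/849) = 9076/(-10187/849) = 9076*(-849/10187) = -7705524/10187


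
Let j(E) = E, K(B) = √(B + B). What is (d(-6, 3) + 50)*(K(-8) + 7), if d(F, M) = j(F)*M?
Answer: 224 + 128*I ≈ 224.0 + 128.0*I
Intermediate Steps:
K(B) = √2*√B (K(B) = √(2*B) = √2*√B)
d(F, M) = F*M
(d(-6, 3) + 50)*(K(-8) + 7) = (-6*3 + 50)*(√2*√(-8) + 7) = (-18 + 50)*(√2*(2*I*√2) + 7) = 32*(4*I + 7) = 32*(7 + 4*I) = 224 + 128*I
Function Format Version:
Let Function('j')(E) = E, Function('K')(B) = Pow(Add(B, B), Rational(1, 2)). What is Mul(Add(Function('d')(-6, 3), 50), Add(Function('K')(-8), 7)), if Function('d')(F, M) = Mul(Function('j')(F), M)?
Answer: Add(224, Mul(128, I)) ≈ Add(224.00, Mul(128.00, I))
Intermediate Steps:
Function('K')(B) = Mul(Pow(2, Rational(1, 2)), Pow(B, Rational(1, 2))) (Function('K')(B) = Pow(Mul(2, B), Rational(1, 2)) = Mul(Pow(2, Rational(1, 2)), Pow(B, Rational(1, 2))))
Function('d')(F, M) = Mul(F, M)
Mul(Add(Function('d')(-6, 3), 50), Add(Function('K')(-8), 7)) = Mul(Add(Mul(-6, 3), 50), Add(Mul(Pow(2, Rational(1, 2)), Pow(-8, Rational(1, 2))), 7)) = Mul(Add(-18, 50), Add(Mul(Pow(2, Rational(1, 2)), Mul(2, I, Pow(2, Rational(1, 2)))), 7)) = Mul(32, Add(Mul(4, I), 7)) = Mul(32, Add(7, Mul(4, I))) = Add(224, Mul(128, I))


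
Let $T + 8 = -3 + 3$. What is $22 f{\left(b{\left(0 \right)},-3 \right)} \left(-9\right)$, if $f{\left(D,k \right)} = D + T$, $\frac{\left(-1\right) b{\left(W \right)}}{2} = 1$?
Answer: $1980$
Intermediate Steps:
$b{\left(W \right)} = -2$ ($b{\left(W \right)} = \left(-2\right) 1 = -2$)
$T = -8$ ($T = -8 + \left(-3 + 3\right) = -8 + 0 = -8$)
$f{\left(D,k \right)} = -8 + D$ ($f{\left(D,k \right)} = D - 8 = -8 + D$)
$22 f{\left(b{\left(0 \right)},-3 \right)} \left(-9\right) = 22 \left(-8 - 2\right) \left(-9\right) = 22 \left(-10\right) \left(-9\right) = \left(-220\right) \left(-9\right) = 1980$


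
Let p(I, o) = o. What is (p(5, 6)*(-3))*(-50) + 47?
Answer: 947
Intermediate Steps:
(p(5, 6)*(-3))*(-50) + 47 = (6*(-3))*(-50) + 47 = -18*(-50) + 47 = 900 + 47 = 947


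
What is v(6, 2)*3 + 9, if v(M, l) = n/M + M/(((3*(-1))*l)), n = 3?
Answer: 15/2 ≈ 7.5000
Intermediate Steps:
v(M, l) = 3/M - M/(3*l) (v(M, l) = 3/M + M/(((3*(-1))*l)) = 3/M + M/((-3*l)) = 3/M + M*(-1/(3*l)) = 3/M - M/(3*l))
v(6, 2)*3 + 9 = (3/6 - 1/3*6/2)*3 + 9 = (3*(1/6) - 1/3*6*1/2)*3 + 9 = (1/2 - 1)*3 + 9 = -1/2*3 + 9 = -3/2 + 9 = 15/2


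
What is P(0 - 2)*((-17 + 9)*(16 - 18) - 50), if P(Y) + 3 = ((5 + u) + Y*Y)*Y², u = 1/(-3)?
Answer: -3230/3 ≈ -1076.7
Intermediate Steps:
u = -⅓ ≈ -0.33333
P(Y) = -3 + Y²*(14/3 + Y²) (P(Y) = -3 + ((5 - ⅓) + Y*Y)*Y² = -3 + (14/3 + Y²)*Y² = -3 + Y²*(14/3 + Y²))
P(0 - 2)*((-17 + 9)*(16 - 18) - 50) = (-3 + (0 - 2)⁴ + 14*(0 - 2)²/3)*((-17 + 9)*(16 - 18) - 50) = (-3 + (-2)⁴ + (14/3)*(-2)²)*(-8*(-2) - 50) = (-3 + 16 + (14/3)*4)*(16 - 50) = (-3 + 16 + 56/3)*(-34) = (95/3)*(-34) = -3230/3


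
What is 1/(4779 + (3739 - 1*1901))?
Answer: 1/6617 ≈ 0.00015113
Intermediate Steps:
1/(4779 + (3739 - 1*1901)) = 1/(4779 + (3739 - 1901)) = 1/(4779 + 1838) = 1/6617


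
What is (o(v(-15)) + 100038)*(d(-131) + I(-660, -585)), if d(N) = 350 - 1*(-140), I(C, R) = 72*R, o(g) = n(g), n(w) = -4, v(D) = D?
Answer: -4164415420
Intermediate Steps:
o(g) = -4
d(N) = 490 (d(N) = 350 + 140 = 490)
(o(v(-15)) + 100038)*(d(-131) + I(-660, -585)) = (-4 + 100038)*(490 + 72*(-585)) = 100034*(490 - 42120) = 100034*(-41630) = -4164415420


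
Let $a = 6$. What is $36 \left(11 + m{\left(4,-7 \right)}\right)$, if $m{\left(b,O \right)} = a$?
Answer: $612$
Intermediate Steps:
$m{\left(b,O \right)} = 6$
$36 \left(11 + m{\left(4,-7 \right)}\right) = 36 \left(11 + 6\right) = 36 \cdot 17 = 612$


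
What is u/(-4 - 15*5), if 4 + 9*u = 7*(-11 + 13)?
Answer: -10/711 ≈ -0.014065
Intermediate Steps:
u = 10/9 (u = -4/9 + (7*(-11 + 13))/9 = -4/9 + (7*2)/9 = -4/9 + (1/9)*14 = -4/9 + 14/9 = 10/9 ≈ 1.1111)
u/(-4 - 15*5) = 10/(9*(-4 - 15*5)) = 10/(9*(-4 - 75)) = (10/9)/(-79) = (10/9)*(-1/79) = -10/711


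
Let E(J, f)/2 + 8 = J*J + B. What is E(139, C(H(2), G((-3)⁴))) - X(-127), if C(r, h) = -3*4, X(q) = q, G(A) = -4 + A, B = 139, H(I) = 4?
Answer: 39031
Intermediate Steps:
C(r, h) = -12
E(J, f) = 262 + 2*J² (E(J, f) = -16 + 2*(J*J + 139) = -16 + 2*(J² + 139) = -16 + 2*(139 + J²) = -16 + (278 + 2*J²) = 262 + 2*J²)
E(139, C(H(2), G((-3)⁴))) - X(-127) = (262 + 2*139²) - 1*(-127) = (262 + 2*19321) + 127 = (262 + 38642) + 127 = 38904 + 127 = 39031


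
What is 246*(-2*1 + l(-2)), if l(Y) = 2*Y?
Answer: -1476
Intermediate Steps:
246*(-2*1 + l(-2)) = 246*(-2*1 + 2*(-2)) = 246*(-2 - 4) = 246*(-6) = -1476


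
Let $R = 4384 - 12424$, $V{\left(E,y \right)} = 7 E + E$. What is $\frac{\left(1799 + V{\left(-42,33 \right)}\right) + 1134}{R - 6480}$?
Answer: $- \frac{2597}{14520} \approx -0.17886$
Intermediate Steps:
$V{\left(E,y \right)} = 8 E$
$R = -8040$
$\frac{\left(1799 + V{\left(-42,33 \right)}\right) + 1134}{R - 6480} = \frac{\left(1799 + 8 \left(-42\right)\right) + 1134}{-8040 - 6480} = \frac{\left(1799 - 336\right) + 1134}{-14520} = \left(1463 + 1134\right) \left(- \frac{1}{14520}\right) = 2597 \left(- \frac{1}{14520}\right) = - \frac{2597}{14520}$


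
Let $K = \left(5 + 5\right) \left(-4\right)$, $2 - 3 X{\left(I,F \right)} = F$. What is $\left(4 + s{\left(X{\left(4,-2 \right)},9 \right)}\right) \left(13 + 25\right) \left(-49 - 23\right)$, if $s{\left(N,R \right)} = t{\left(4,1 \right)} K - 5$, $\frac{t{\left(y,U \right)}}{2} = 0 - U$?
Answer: $-216144$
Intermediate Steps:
$t{\left(y,U \right)} = - 2 U$ ($t{\left(y,U \right)} = 2 \left(0 - U\right) = 2 \left(- U\right) = - 2 U$)
$X{\left(I,F \right)} = \frac{2}{3} - \frac{F}{3}$
$K = -40$ ($K = 10 \left(-4\right) = -40$)
$s{\left(N,R \right)} = 75$ ($s{\left(N,R \right)} = \left(-2\right) 1 \left(-40\right) - 5 = \left(-2\right) \left(-40\right) - 5 = 80 - 5 = 75$)
$\left(4 + s{\left(X{\left(4,-2 \right)},9 \right)}\right) \left(13 + 25\right) \left(-49 - 23\right) = \left(4 + 75\right) \left(13 + 25\right) \left(-49 - 23\right) = 79 \cdot 38 \left(-72\right) = 79 \left(-2736\right) = -216144$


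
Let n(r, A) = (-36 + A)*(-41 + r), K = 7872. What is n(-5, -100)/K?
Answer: 391/492 ≈ 0.79472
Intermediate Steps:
n(r, A) = (-41 + r)*(-36 + A)
n(-5, -100)/K = (1476 - 41*(-100) - 36*(-5) - 100*(-5))/7872 = (1476 + 4100 + 180 + 500)*(1/7872) = 6256*(1/7872) = 391/492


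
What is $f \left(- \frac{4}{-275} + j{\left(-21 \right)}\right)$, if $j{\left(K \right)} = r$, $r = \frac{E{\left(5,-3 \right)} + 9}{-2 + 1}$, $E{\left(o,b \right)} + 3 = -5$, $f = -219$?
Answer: $\frac{59349}{275} \approx 215.81$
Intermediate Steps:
$E{\left(o,b \right)} = -8$ ($E{\left(o,b \right)} = -3 - 5 = -8$)
$r = -1$ ($r = \frac{-8 + 9}{-2 + 1} = 1 \frac{1}{-1} = 1 \left(-1\right) = -1$)
$j{\left(K \right)} = -1$
$f \left(- \frac{4}{-275} + j{\left(-21 \right)}\right) = - 219 \left(- \frac{4}{-275} - 1\right) = - 219 \left(\left(-4\right) \left(- \frac{1}{275}\right) - 1\right) = - 219 \left(\frac{4}{275} - 1\right) = \left(-219\right) \left(- \frac{271}{275}\right) = \frac{59349}{275}$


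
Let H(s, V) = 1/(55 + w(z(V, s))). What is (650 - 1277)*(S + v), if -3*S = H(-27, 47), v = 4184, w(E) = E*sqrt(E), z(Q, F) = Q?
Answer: -264430259159/100798 + 9823*sqrt(47)/100798 ≈ -2.6234e+6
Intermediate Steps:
w(E) = E**(3/2)
H(s, V) = 1/(55 + V**(3/2))
S = -1/(3*(55 + 47*sqrt(47))) (S = -1/(3*(55 + 47**(3/2))) = -1/(3*(55 + 47*sqrt(47))) ≈ -0.00088367)
(650 - 1277)*(S + v) = (650 - 1277)*((55/302394 - 47*sqrt(47)/302394) + 4184) = -627*(1265216551/302394 - 47*sqrt(47)/302394) = -264430259159/100798 + 9823*sqrt(47)/100798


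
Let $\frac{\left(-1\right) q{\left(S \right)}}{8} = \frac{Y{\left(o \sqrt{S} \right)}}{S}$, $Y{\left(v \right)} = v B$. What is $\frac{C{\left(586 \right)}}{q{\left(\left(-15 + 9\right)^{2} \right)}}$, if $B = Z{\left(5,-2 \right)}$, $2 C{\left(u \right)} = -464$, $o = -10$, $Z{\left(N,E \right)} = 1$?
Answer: $- \frac{87}{5} \approx -17.4$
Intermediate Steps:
$C{\left(u \right)} = -232$ ($C{\left(u \right)} = \frac{1}{2} \left(-464\right) = -232$)
$B = 1$
$Y{\left(v \right)} = v$ ($Y{\left(v \right)} = v 1 = v$)
$q{\left(S \right)} = \frac{80}{\sqrt{S}}$ ($q{\left(S \right)} = - 8 \frac{\left(-10\right) \sqrt{S}}{S} = - 8 \left(- \frac{10}{\sqrt{S}}\right) = \frac{80}{\sqrt{S}}$)
$\frac{C{\left(586 \right)}}{q{\left(\left(-15 + 9\right)^{2} \right)}} = - \frac{232}{80 \frac{1}{\sqrt{\left(-15 + 9\right)^{2}}}} = - \frac{232}{80 \frac{1}{\sqrt{\left(-6\right)^{2}}}} = - \frac{232}{80 \frac{1}{\sqrt{36}}} = - \frac{232}{80 \cdot \frac{1}{6}} = - \frac{232}{\frac{40}{3}} = \left(-232\right) \frac{3}{40} = - \frac{87}{5}$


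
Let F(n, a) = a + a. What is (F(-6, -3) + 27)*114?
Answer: 2394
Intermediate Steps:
F(n, a) = 2*a
(F(-6, -3) + 27)*114 = (2*(-3) + 27)*114 = (-6 + 27)*114 = 21*114 = 2394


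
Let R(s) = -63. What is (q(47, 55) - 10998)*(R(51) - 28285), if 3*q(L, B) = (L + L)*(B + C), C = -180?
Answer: 1268402912/3 ≈ 4.2280e+8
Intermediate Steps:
q(L, B) = 2*L*(-180 + B)/3 (q(L, B) = ((L + L)*(B - 180))/3 = ((2*L)*(-180 + B))/3 = (2*L*(-180 + B))/3 = 2*L*(-180 + B)/3)
(q(47, 55) - 10998)*(R(51) - 28285) = ((⅔)*47*(-180 + 55) - 10998)*(-63 - 28285) = ((⅔)*47*(-125) - 10998)*(-28348) = (-11750/3 - 10998)*(-28348) = -44744/3*(-28348) = 1268402912/3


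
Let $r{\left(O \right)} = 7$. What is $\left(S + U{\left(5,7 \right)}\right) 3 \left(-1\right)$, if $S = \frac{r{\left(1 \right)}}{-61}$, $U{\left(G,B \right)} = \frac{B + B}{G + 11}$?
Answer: $- \frac{1113}{488} \approx -2.2807$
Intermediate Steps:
$U{\left(G,B \right)} = \frac{2 B}{11 + G}$
$S = - \frac{7}{61}$ ($S = \frac{7}{-61} = 7 \left(- \frac{1}{61}\right) = - \frac{7}{61} \approx -0.11475$)
$\left(S + U{\left(5,7 \right)}\right) 3 \left(-1\right) = \left(- \frac{7}{61} + 2 \cdot 7 \frac{1}{11 + 5}\right) 3 \left(-1\right) = \left(- \frac{7}{61} + 2 \cdot 7 \cdot \frac{1}{16}\right) \left(-3\right) = \left(- \frac{7}{61} + \frac{7}{8}\right) \left(-3\right) = \frac{371}{488} \left(-3\right) = - \frac{1113}{488}$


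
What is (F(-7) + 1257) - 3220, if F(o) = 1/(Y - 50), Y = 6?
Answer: -86373/44 ≈ -1963.0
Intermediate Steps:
F(o) = -1/44 (F(o) = 1/(6 - 50) = 1/(-44) = -1/44)
(F(-7) + 1257) - 3220 = (-1/44 + 1257) - 3220 = 55307/44 - 3220 = -86373/44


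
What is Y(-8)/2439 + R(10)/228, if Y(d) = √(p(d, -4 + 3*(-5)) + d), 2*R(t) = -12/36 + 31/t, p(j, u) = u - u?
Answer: 83/13680 + 2*I*√2/2439 ≈ 0.0060673 + 0.0011597*I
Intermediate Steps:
p(j, u) = 0
R(t) = -⅙ + 31/(2*t) (R(t) = (-12/36 + 31/t)/2 = (-12*1/36 + 31/t)/2 = (-⅓ + 31/t)/2 = -⅙ + 31/(2*t))
Y(d) = √d (Y(d) = √(0 + d) = √d)
Y(-8)/2439 + R(10)/228 = √(-8)/2439 + ((⅙)*(93 - 1*10)/10)/228 = (2*I*√2)*(1/2439) + ((⅙)*(⅒)*(93 - 10))*(1/228) = 2*I*√2/2439 + ((⅙)*(⅒)*83)*(1/228) = 2*I*√2/2439 + (83/60)*(1/228) = 2*I*√2/2439 + 83/13680 = 83/13680 + 2*I*√2/2439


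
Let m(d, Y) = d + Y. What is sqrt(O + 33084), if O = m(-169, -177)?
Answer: sqrt(32738) ≈ 180.94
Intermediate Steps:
m(d, Y) = Y + d
O = -346 (O = -177 - 169 = -346)
sqrt(O + 33084) = sqrt(-346 + 33084) = sqrt(32738)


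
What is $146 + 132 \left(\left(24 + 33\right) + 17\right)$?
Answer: $9914$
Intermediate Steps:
$146 + 132 \left(\left(24 + 33\right) + 17\right) = 146 + 132 \left(57 + 17\right) = 146 + 132 \cdot 74 = 146 + 9768 = 9914$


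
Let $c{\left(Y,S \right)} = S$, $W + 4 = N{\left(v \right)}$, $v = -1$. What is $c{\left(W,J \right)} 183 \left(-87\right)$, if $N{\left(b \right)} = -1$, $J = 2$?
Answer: $-31842$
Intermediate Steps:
$W = -5$ ($W = -4 - 1 = -5$)
$c{\left(W,J \right)} 183 \left(-87\right) = 2 \cdot 183 \left(-87\right) = 366 \left(-87\right) = -31842$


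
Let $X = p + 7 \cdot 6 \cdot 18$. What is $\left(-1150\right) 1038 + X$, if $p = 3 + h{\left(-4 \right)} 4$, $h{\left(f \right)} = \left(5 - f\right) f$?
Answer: $-1193085$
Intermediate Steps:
$h{\left(f \right)} = f \left(5 - f\right)$
$p = -141$ ($p = 3 + - 4 \left(5 - -4\right) 4 = 3 + - 4 \left(5 + 4\right) 4 = 3 + \left(-4\right) 9 \cdot 4 = 3 - 144 = -141$)
$X = 615$ ($X = -141 + 7 \cdot 6 \cdot 18 = -141 + 42 \cdot 18 = -141 + 756 = 615$)
$\left(-1150\right) 1038 + X = \left(-1150\right) 1038 + 615 = -1193700 + 615 = -1193085$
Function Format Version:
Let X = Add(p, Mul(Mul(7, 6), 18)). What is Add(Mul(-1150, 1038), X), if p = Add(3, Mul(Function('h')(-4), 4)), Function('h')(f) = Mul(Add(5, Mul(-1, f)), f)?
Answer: -1193085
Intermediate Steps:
Function('h')(f) = Mul(f, Add(5, Mul(-1, f)))
p = -141 (p = Add(3, Mul(Mul(-4, Add(5, Mul(-1, -4))), 4)) = Add(3, Mul(Mul(-4, Add(5, 4)), 4)) = Add(3, Mul(Mul(-4, 9), 4)) = Add(3, Mul(-36, 4)) = Add(3, -144) = -141)
X = 615 (X = Add(-141, Mul(Mul(7, 6), 18)) = Add(-141, Mul(42, 18)) = Add(-141, 756) = 615)
Add(Mul(-1150, 1038), X) = Add(Mul(-1150, 1038), 615) = Add(-1193700, 615) = -1193085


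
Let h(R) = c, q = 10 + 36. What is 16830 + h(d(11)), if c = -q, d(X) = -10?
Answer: 16784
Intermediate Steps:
q = 46
c = -46 (c = -1*46 = -46)
h(R) = -46
16830 + h(d(11)) = 16830 - 46 = 16784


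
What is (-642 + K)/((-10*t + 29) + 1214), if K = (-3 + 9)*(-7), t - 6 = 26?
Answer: -684/923 ≈ -0.74106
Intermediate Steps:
t = 32 (t = 6 + 26 = 32)
K = -42 (K = 6*(-7) = -42)
(-642 + K)/((-10*t + 29) + 1214) = (-642 - 42)/((-10*32 + 29) + 1214) = -684/((-320 + 29) + 1214) = -684/(-291 + 1214) = -684/923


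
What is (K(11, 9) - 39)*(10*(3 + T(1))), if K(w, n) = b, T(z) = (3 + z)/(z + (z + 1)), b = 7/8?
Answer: -19825/12 ≈ -1652.1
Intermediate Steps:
b = 7/8 (b = 7*(1/8) = 7/8 ≈ 0.87500)
T(z) = (3 + z)/(1 + 2*z) (T(z) = (3 + z)/(z + (1 + z)) = (3 + z)/(1 + 2*z))
K(w, n) = 7/8
(K(11, 9) - 39)*(10*(3 + T(1))) = (7/8 - 39)*(10*(3 + (3 + 1)/(1 + 2*1))) = -1525*(3 + 4/(1 + 2))/4 = -1525*(3 + 4/3)/4 = -1525*13/(4*3) = -305/8*130/3 = -19825/12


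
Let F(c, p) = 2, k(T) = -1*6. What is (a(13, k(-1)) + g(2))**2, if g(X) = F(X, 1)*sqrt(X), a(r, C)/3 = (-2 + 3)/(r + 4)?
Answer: 2321/289 + 12*sqrt(2)/17 ≈ 9.0294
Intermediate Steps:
k(T) = -6
a(r, C) = 3/(4 + r) (a(r, C) = 3*((-2 + 3)/(r + 4)) = 3*(1/(4 + r)) = 3/(4 + r))
g(X) = 2*sqrt(X)
(a(13, k(-1)) + g(2))**2 = (3/(4 + 13) + 2*sqrt(2))**2 = (3/17 + 2*sqrt(2))**2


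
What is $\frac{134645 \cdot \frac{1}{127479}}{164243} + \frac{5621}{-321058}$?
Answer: $- \frac{117646646370127}{6722162597374026} \approx -0.017501$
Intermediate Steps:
$\frac{134645 \cdot \frac{1}{127479}}{164243} + \frac{5621}{-321058} = 134645 \cdot \frac{1}{127479} \cdot \frac{1}{164243} + 5621 \left(- \frac{1}{321058}\right) = \frac{134645}{127479} \cdot \frac{1}{164243} - \frac{5621}{321058} = \frac{134645}{20937533397} - \frac{5621}{321058} = - \frac{117646646370127}{6722162597374026}$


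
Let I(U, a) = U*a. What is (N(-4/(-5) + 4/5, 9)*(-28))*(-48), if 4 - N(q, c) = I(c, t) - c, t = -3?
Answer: 53760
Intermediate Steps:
N(q, c) = 4 + 4*c (N(q, c) = 4 - (c*(-3) - c) = 4 - (-3*c - c) = 4 - (-4)*c = 4 + 4*c)
(N(-4/(-5) + 4/5, 9)*(-28))*(-48) = ((4 + 4*9)*(-28))*(-48) = ((4 + 36)*(-28))*(-48) = (40*(-28))*(-48) = -1120*(-48) = 53760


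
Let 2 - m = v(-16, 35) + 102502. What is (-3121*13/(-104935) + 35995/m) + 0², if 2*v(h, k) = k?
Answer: 152922881/4303069545 ≈ 0.035538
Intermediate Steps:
v(h, k) = k/2
m = -205035/2 (m = 2 - ((½)*35 + 102502) = 2 - (35/2 + 102502) = 2 - 1*205039/2 = 2 - 205039/2 = -205035/2 ≈ -1.0252e+5)
(-3121*13/(-104935) + 35995/m) + 0² = (-3121*13/(-104935) + 35995/(-205035/2)) + 0² = (-40573*(-1/104935) + 35995*(-2/205035)) + 0 = (40573/104935 - 14398/41007) + 0 = 152922881/4303069545 + 0 = 152922881/4303069545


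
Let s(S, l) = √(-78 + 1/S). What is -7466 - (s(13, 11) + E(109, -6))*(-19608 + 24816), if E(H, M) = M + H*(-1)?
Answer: 591454 - 5208*I*√13169/13 ≈ 5.9145e+5 - 45973.0*I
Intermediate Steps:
E(H, M) = M - H
-7466 - (s(13, 11) + E(109, -6))*(-19608 + 24816) = -7466 - (√(-78 + 1/13) + (-6 - 1*109))*(-19608 + 24816) = -7466 - (√(-78 + 1/13) + (-6 - 109))*5208 = -7466 - (√(-1013/13) - 115)*5208 = -7466 - (I*√13169/13 - 115)*5208 = -7466 - (-115 + I*√13169/13)*5208 = -7466 - (-598920 + 5208*I*√13169/13) = -7466 + (598920 - 5208*I*√13169/13) = 591454 - 5208*I*√13169/13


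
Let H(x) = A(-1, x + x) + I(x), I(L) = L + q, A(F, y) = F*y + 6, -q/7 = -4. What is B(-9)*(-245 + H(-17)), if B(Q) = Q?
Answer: 1746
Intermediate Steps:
q = 28 (q = -7*(-4) = 28)
A(F, y) = 6 + F*y
I(L) = 28 + L (I(L) = L + 28 = 28 + L)
H(x) = 34 - x (H(x) = (6 - (x + x)) + (28 + x) = (6 - 2*x) + (28 + x) = 34 - x)
B(-9)*(-245 + H(-17)) = -9*(-245 + (34 - 1*(-17))) = -9*(-245 + (34 + 17)) = -9*(-245 + 51) = -9*(-194) = 1746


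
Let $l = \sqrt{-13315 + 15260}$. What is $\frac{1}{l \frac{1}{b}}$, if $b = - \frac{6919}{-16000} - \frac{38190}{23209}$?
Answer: $- \frac{450456929 \sqrt{1945}}{722264080000} \approx -0.027505$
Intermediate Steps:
$b = - \frac{450456929}{371344000}$ ($b = \left(-6919\right) \left(- \frac{1}{16000}\right) - \frac{38190}{23209} = \frac{6919}{16000} - \frac{38190}{23209} = - \frac{450456929}{371344000} \approx -1.213$)
$l = \sqrt{1945} \approx 44.102$
$\frac{1}{l \frac{1}{b}} = \frac{1}{\sqrt{1945} \frac{1}{- \frac{450456929}{371344000}}} = \frac{1}{\sqrt{1945} \left(- \frac{371344000}{450456929}\right)} = \frac{1}{\left(- \frac{371344000}{450456929}\right) \sqrt{1945}} = - \frac{450456929 \sqrt{1945}}{722264080000}$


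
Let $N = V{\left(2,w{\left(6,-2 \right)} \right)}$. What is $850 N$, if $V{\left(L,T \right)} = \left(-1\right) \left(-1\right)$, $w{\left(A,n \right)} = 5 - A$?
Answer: $850$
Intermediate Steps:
$V{\left(L,T \right)} = 1$
$N = 1$
$850 N = 850 \cdot 1 = 850$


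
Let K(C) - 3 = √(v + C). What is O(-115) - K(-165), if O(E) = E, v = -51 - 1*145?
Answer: -118 - 19*I ≈ -118.0 - 19.0*I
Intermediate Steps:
v = -196 (v = -51 - 145 = -196)
K(C) = 3 + √(-196 + C)
O(-115) - K(-165) = -115 - (3 + √(-196 - 165)) = -115 - (3 + √(-361)) = -115 - (3 + 19*I) = -115 + (-3 - 19*I) = -118 - 19*I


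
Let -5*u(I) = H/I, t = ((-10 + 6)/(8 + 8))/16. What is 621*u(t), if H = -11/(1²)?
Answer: -437184/5 ≈ -87437.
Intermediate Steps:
t = -1/64 (t = -4/16*(1/16) = -4*1/16*(1/16) = -¼*1/16 = -1/64 ≈ -0.015625)
H = -11 (H = -11/1 = -11*1 = -11)
u(I) = 11/(5*I) (u(I) = -(-11)/(5*I) = 11/(5*I))
621*u(t) = 621*(11/(5*(-1/64))) = 621*((11/5)*(-64)) = 621*(-704/5) = -437184/5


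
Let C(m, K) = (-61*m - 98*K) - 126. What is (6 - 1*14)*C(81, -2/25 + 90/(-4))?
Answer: 570832/25 ≈ 22833.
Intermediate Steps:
C(m, K) = -126 - 98*K - 61*m (C(m, K) = (-98*K - 61*m) - 126 = -126 - 98*K - 61*m)
(6 - 1*14)*C(81, -2/25 + 90/(-4)) = (6 - 1*14)*(-126 - 98*(-2/25 + 90/(-4)) - 61*81) = (6 - 14)*(-126 - 98*(-2*1/25 + 90*(-1/4)) - 4941) = -8*(-126 - 98*(-2/25 - 45/2) - 4941) = -8*(-126 - 98*(-1129/50) - 4941) = -8*(-126 + 55321/25 - 4941) = -8*(-71354/25) = 570832/25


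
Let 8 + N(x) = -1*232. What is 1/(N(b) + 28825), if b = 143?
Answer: 1/28585 ≈ 3.4983e-5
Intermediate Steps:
N(x) = -240 (N(x) = -8 - 1*232 = -8 - 232 = -240)
1/(N(b) + 28825) = 1/(-240 + 28825) = 1/28585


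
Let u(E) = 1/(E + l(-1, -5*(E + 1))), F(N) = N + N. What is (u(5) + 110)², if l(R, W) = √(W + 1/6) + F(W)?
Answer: 2*(665390*√1074 + 108688253*I)/(110*√1074 + 17971*I) ≈ 12096.0 - 0.39329*I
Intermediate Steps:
F(N) = 2*N
l(R, W) = √(⅙ + W) + 2*W (l(R, W) = √(W + 1/6) + 2*W = √(W + ⅙) + 2*W = √(⅙ + W) + 2*W)
u(E) = 1/(-10 - 9*E + √(-174 - 180*E)/6) (u(E) = 1/(E + (2*(-5*(E + 1)) + √(6 + 36*(-5*(E + 1)))/6)) = 1/(E + (2*(-5*(1 + E)) + √(6 + 36*(-5*(1 + E)))/6)) = 1/(E + (2*(-5 - 5*E) + √(6 + 36*(-5 - 5*E))/6)) = 1/(E + ((-10 - 10*E) + √(6 + (-180 - 180*E))/6)) = 1/(E + ((-10 - 10*E) + √(-174 - 180*E)/6)) = 1/(E + (-10 - 10*E + √(-174 - 180*E)/6)) = 1/(-10 - 9*E + √(-174 - 180*E)/6))
(u(5) + 110)² = (6/(-60 - 54*5 + √6*√(-29 - 30*5)) + 110)² = (6/(-60 - 270 + √6*√(-29 - 150)) + 110)² = (6/(-60 - 270 + √6*√(-179)) + 110)² = (6/(-60 - 270 + √6*(I*√179)) + 110)² = (6/(-60 - 270 + I*√1074) + 110)² = (6/(-330 + I*√1074) + 110)² = (110 + 6/(-330 + I*√1074))²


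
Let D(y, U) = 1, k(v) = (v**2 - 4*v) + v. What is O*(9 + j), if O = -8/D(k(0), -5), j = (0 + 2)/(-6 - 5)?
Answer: -776/11 ≈ -70.545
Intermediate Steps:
k(v) = v**2 - 3*v
j = -2/11 (j = 2/(-11) = 2*(-1/11) = -2/11 ≈ -0.18182)
O = -8 (O = -8/1 = -8*1 = -8)
O*(9 + j) = -8*(9 - 2/11) = -8*97/11 = -776/11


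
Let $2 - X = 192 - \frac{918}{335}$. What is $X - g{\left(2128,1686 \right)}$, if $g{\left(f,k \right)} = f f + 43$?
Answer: $- \frac{1517085777}{335} \approx -4.5286 \cdot 10^{6}$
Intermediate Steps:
$g{\left(f,k \right)} = 43 + f^{2}$ ($g{\left(f,k \right)} = f^{2} + 43 = 43 + f^{2}$)
$X = - \frac{62732}{335}$ ($X = 2 - \left(192 - \frac{918}{335}\right) = 2 - \frac{63402}{335} = - \frac{62732}{335} \approx -187.26$)
$X - g{\left(2128,1686 \right)} = - \frac{62732}{335} - \left(43 + 2128^{2}\right) = - \frac{62732}{335} - \left(43 + 4528384\right) = - \frac{62732}{335} - 4528427 = - \frac{1517085777}{335}$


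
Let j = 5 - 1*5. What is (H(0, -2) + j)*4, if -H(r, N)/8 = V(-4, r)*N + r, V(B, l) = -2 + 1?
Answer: -64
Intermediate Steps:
V(B, l) = -1
H(r, N) = -8*r + 8*N (H(r, N) = -8*(-N + r) = -8*(r - N) = -8*r + 8*N)
j = 0 (j = 5 - 5 = 0)
(H(0, -2) + j)*4 = ((-8*0 + 8*(-2)) + 0)*4 = ((0 - 16) + 0)*4 = (-16 + 0)*4 = -16*4 = -64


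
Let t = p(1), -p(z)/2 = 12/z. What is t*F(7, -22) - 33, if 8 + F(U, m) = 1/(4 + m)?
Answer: 481/3 ≈ 160.33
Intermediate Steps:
p(z) = -24/z
t = -24 (t = -24/1 = -24*1 = -24)
F(U, m) = -8 + 1/(4 + m)
t*F(7, -22) - 33 = -24*(-31 - 8*(-22))/(4 - 22) - 33 = -24*(-31 + 176)/(-18) - 33 = -(-4)*145/3 - 33 = -24*(-145/18) - 33 = 580/3 - 33 = 481/3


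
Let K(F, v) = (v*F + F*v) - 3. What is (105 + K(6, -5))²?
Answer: 1764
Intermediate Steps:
K(F, v) = -3 + 2*F*v (K(F, v) = (F*v + F*v) - 3 = 2*F*v - 3 = -3 + 2*F*v)
(105 + K(6, -5))² = (105 + (-3 + 2*6*(-5)))² = (105 + (-3 - 60))² = (105 - 63)² = 42² = 1764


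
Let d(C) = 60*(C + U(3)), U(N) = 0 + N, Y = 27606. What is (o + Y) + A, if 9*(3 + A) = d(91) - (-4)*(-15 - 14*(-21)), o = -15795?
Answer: 37676/3 ≈ 12559.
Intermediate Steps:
U(N) = N
d(C) = 180 + 60*C (d(C) = 60*(C + 3) = 60*(3 + C) = 180 + 60*C)
A = 2243/3 (A = -3 + ((180 + 60*91) - (-4)*(-15 - 14*(-21)))/9 = -3 + ((180 + 5460) - (-4)*(-15 + 294))/9 = -3 + (5640 - (-4)*279)/9 = -3 + (5640 - 1*(-1116))/9 = -3 + (5640 + 1116)/9 = -3 + (⅑)*6756 = -3 + 2252/3 = 2243/3 ≈ 747.67)
(o + Y) + A = (-15795 + 27606) + 2243/3 = 11811 + 2243/3 = 37676/3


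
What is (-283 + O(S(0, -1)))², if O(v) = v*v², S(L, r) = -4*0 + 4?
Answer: 47961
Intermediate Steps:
S(L, r) = 4 (S(L, r) = 0 + 4 = 4)
O(v) = v³
(-283 + O(S(0, -1)))² = (-283 + 4³)² = (-283 + 64)² = (-219)² = 47961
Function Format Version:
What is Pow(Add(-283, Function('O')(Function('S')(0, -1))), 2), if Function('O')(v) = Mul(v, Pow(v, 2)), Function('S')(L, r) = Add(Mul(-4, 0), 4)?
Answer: 47961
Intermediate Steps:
Function('S')(L, r) = 4 (Function('S')(L, r) = Add(0, 4) = 4)
Function('O')(v) = Pow(v, 3)
Pow(Add(-283, Function('O')(Function('S')(0, -1))), 2) = Pow(Add(-283, Pow(4, 3)), 2) = Pow(Add(-283, 64), 2) = Pow(-219, 2) = 47961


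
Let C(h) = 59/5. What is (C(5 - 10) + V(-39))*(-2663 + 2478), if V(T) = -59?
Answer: 8732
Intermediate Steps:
C(h) = 59/5 (C(h) = 59*(⅕) = 59/5)
(C(5 - 10) + V(-39))*(-2663 + 2478) = (59/5 - 59)*(-2663 + 2478) = -236/5*(-185) = 8732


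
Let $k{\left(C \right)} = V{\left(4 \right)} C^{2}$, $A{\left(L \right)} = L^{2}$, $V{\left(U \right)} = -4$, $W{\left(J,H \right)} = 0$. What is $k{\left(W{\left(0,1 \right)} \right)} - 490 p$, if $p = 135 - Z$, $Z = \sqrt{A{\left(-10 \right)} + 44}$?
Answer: $-60270$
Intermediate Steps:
$Z = 12$ ($Z = \sqrt{\left(-10\right)^{2} + 44} = \sqrt{100 + 44} = \sqrt{144} = 12$)
$k{\left(C \right)} = - 4 C^{2}$
$p = 123$ ($p = 135 - 12 = 123$)
$k{\left(W{\left(0,1 \right)} \right)} - 490 p = - 4 \cdot 0^{2} - 60270 = \left(-4\right) 0 - 60270 = 0 - 60270 = -60270$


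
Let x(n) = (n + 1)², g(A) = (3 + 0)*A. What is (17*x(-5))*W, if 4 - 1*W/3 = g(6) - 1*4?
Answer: -8160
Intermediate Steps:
g(A) = 3*A
W = -30 (W = 12 - 3*(3*6 - 1*4) = 12 - 3*(18 - 4) = 12 - 3*14 = 12 - 42 = -30)
x(n) = (1 + n)²
(17*x(-5))*W = (17*(1 - 5)²)*(-30) = (17*(-4)²)*(-30) = (17*16)*(-30) = 272*(-30) = -8160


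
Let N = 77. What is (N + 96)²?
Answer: 29929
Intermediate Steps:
(N + 96)² = (77 + 96)² = 173² = 29929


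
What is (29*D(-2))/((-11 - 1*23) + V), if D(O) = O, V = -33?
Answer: 58/67 ≈ 0.86567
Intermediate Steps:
(29*D(-2))/((-11 - 1*23) + V) = (29*(-2))/((-11 - 1*23) - 33) = -58/((-11 - 23) - 33) = -58/(-34 - 33) = -58/(-67) = -58*(-1/67) = 58/67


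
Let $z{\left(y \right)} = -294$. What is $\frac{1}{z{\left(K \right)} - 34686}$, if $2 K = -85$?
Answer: $- \frac{1}{34980} \approx -2.8588 \cdot 10^{-5}$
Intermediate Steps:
$K = - \frac{85}{2}$ ($K = \frac{1}{2} \left(-85\right) = - \frac{85}{2} \approx -42.5$)
$\frac{1}{z{\left(K \right)} - 34686} = \frac{1}{-294 - 34686} = \frac{1}{-34980} = - \frac{1}{34980}$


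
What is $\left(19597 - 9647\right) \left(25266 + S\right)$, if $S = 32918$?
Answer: $578930800$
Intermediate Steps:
$\left(19597 - 9647\right) \left(25266 + S\right) = \left(19597 - 9647\right) \left(25266 + 32918\right) = 9950 \cdot 58184 = 578930800$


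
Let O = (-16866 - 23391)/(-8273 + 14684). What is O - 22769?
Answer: -48670772/2137 ≈ -22775.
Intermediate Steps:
O = -13419/2137 (O = -40257/6411 = -40257*1/6411 = -13419/2137 ≈ -6.2794)
O - 22769 = -13419/2137 - 22769 = -48670772/2137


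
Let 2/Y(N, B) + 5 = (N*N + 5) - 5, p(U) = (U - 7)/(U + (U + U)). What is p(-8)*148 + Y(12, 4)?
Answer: 25719/278 ≈ 92.514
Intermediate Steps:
p(U) = (-7 + U)/(3*U) (p(U) = (-7 + U)/(U + 2*U) = (-7 + U)/((3*U)) = (-7 + U)*(1/(3*U)) = (-7 + U)/(3*U))
Y(N, B) = 2/(-5 + N²) (Y(N, B) = 2/(-5 + ((N*N + 5) - 5)) = 2/(-5 + ((N² + 5) - 5)) = 2/(-5 + ((5 + N²) - 5)) = 2/(-5 + N²))
p(-8)*148 + Y(12, 4) = ((⅓)*(-7 - 8)/(-8))*148 + 2/(-5 + 12²) = ((⅓)*(-⅛)*(-15))*148 + 2/(-5 + 144) = (5/8)*148 + 2/139 = 185/2 + 2*(1/139) = 185/2 + 2/139 = 25719/278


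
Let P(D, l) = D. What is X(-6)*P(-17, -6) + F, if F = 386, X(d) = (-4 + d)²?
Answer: -1314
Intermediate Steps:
X(-6)*P(-17, -6) + F = (-4 - 6)²*(-17) + 386 = (-10)²*(-17) + 386 = 100*(-17) + 386 = -1700 + 386 = -1314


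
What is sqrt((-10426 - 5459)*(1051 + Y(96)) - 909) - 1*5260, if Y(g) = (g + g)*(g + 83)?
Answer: -5260 + 6*I*sqrt(15628659) ≈ -5260.0 + 23720.0*I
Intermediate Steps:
Y(g) = 2*g*(83 + g) (Y(g) = (2*g)*(83 + g) = 2*g*(83 + g))
sqrt((-10426 - 5459)*(1051 + Y(96)) - 909) - 1*5260 = sqrt((-10426 - 5459)*(1051 + 2*96*(83 + 96)) - 909) - 1*5260 = sqrt(-15885*(1051 + 2*96*179) - 909) - 5260 = sqrt(-15885*(1051 + 34368) - 909) - 5260 = sqrt(-15885*35419 - 909) - 5260 = sqrt(-562630815 - 909) - 5260 = sqrt(-562631724) - 5260 = 6*I*sqrt(15628659) - 5260 = -5260 + 6*I*sqrt(15628659)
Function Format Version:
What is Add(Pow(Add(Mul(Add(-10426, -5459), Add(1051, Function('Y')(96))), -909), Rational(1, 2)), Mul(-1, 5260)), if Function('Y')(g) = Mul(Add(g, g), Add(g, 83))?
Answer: Add(-5260, Mul(6, I, Pow(15628659, Rational(1, 2)))) ≈ Add(-5260.0, Mul(23720., I))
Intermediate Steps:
Function('Y')(g) = Mul(2, g, Add(83, g)) (Function('Y')(g) = Mul(Mul(2, g), Add(83, g)) = Mul(2, g, Add(83, g)))
Add(Pow(Add(Mul(Add(-10426, -5459), Add(1051, Function('Y')(96))), -909), Rational(1, 2)), Mul(-1, 5260)) = Add(Pow(Add(Mul(Add(-10426, -5459), Add(1051, Mul(2, 96, Add(83, 96)))), -909), Rational(1, 2)), Mul(-1, 5260)) = Add(Pow(Add(Mul(-15885, Add(1051, Mul(2, 96, 179))), -909), Rational(1, 2)), -5260) = Add(Pow(Add(Mul(-15885, Add(1051, 34368)), -909), Rational(1, 2)), -5260) = Add(Pow(Add(Mul(-15885, 35419), -909), Rational(1, 2)), -5260) = Add(Pow(Add(-562630815, -909), Rational(1, 2)), -5260) = Add(Pow(-562631724, Rational(1, 2)), -5260) = Add(Mul(6, I, Pow(15628659, Rational(1, 2))), -5260) = Add(-5260, Mul(6, I, Pow(15628659, Rational(1, 2))))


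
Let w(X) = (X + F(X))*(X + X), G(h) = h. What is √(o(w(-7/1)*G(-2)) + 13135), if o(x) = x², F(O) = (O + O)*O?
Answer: √6505439 ≈ 2550.6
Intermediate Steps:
F(O) = 2*O² (F(O) = (2*O)*O = 2*O²)
w(X) = 2*X*(X + 2*X²) (w(X) = (X + 2*X²)*(X + X) = (X + 2*X²)*(2*X) = 2*X*(X + 2*X²))
√(o(w(-7/1)*G(-2)) + 13135) = √((((-7/1)²*(2 + 4*(-7/1)))*(-2))² + 13135) = √((((-7*1)²*(2 + 4*(-7*1)))*(-2))² + 13135) = √((((-7)²*(2 + 4*(-7)))*(-2))² + 13135) = √(((49*(2 - 28))*(-2))² + 13135) = √(((49*(-26))*(-2))² + 13135) = √((-1274*(-2))² + 13135) = √(2548² + 13135) = √(6492304 + 13135) = √6505439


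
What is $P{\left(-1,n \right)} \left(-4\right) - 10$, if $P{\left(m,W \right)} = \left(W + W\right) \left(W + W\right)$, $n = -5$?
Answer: $-410$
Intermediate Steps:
$P{\left(m,W \right)} = 4 W^{2}$ ($P{\left(m,W \right)} = 2 W 2 W = 4 W^{2}$)
$P{\left(-1,n \right)} \left(-4\right) - 10 = 4 \left(-5\right)^{2} \left(-4\right) - 10 = 4 \cdot 25 \left(-4\right) - 10 = 100 \left(-4\right) - 10 = -400 - 10 = -410$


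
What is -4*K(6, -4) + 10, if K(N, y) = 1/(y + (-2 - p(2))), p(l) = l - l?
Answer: 32/3 ≈ 10.667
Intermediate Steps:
p(l) = 0
K(N, y) = 1/(-2 + y) (K(N, y) = 1/(y + (-2 - 1*0)) = 1/(y + (-2 + 0)) = 1/(y - 2) = 1/(-2 + y))
-4*K(6, -4) + 10 = -4/(-2 - 4) + 10 = -4/(-6) + 10 = -4*(-1/6) + 10 = 2/3 + 10 = 32/3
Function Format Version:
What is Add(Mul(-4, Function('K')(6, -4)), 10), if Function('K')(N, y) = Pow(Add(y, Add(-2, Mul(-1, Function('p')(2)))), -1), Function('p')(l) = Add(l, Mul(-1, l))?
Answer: Rational(32, 3) ≈ 10.667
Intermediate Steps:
Function('p')(l) = 0
Function('K')(N, y) = Pow(Add(-2, y), -1) (Function('K')(N, y) = Pow(Add(y, Add(-2, Mul(-1, 0))), -1) = Pow(Add(y, Add(-2, 0)), -1) = Pow(Add(y, -2), -1) = Pow(Add(-2, y), -1))
Add(Mul(-4, Function('K')(6, -4)), 10) = Add(Mul(-4, Pow(Add(-2, -4), -1)), 10) = Add(Mul(-4, Pow(-6, -1)), 10) = Add(Mul(-4, Rational(-1, 6)), 10) = Add(Rational(2, 3), 10) = Rational(32, 3)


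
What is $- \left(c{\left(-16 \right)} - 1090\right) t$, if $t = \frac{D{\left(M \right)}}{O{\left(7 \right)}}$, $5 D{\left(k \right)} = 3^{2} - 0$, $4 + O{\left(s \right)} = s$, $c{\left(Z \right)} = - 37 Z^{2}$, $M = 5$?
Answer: $\frac{31686}{5} \approx 6337.2$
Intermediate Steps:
$O{\left(s \right)} = -4 + s$
$D{\left(k \right)} = \frac{9}{5}$ ($D{\left(k \right)} = \frac{3^{2} - 0}{5} = \frac{9 + 0}{5} = \frac{1}{5} \cdot 9 = \frac{9}{5}$)
$t = \frac{3}{5}$ ($t = \frac{9}{5 \left(-4 + 7\right)} = \frac{9}{5 \cdot 3} = \frac{9}{5} \cdot \frac{1}{3} = \frac{3}{5} \approx 0.6$)
$- \left(c{\left(-16 \right)} - 1090\right) t = - \frac{\left(- 37 \left(-16\right)^{2} - 1090\right) 3}{5} = - \frac{\left(\left(-37\right) 256 - 1090\right) 3}{5} = - \frac{\left(-9472 - 1090\right) 3}{5} = - \frac{\left(-10562\right) 3}{5} = \left(-1\right) \left(- \frac{31686}{5}\right) = \frac{31686}{5}$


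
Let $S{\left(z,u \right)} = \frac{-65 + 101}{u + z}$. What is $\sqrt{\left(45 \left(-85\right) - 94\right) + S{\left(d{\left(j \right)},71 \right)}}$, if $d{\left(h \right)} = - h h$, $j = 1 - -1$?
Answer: $\frac{i \sqrt{17589979}}{67} \approx 62.598 i$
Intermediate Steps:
$j = 2$ ($j = 1 + 1 = 2$)
$d{\left(h \right)} = - h^{2}$
$S{\left(z,u \right)} = \frac{36}{u + z}$
$\sqrt{\left(45 \left(-85\right) - 94\right) + S{\left(d{\left(j \right)},71 \right)}} = \sqrt{\left(45 \left(-85\right) - 94\right) + \frac{36}{71 - 2^{2}}} = \sqrt{\left(-3825 - 94\right) + \frac{36}{71 - 4}} = \sqrt{-3919 + \frac{36}{71 - 4}} = \sqrt{-3919 + \frac{36}{67}} = \sqrt{- \frac{262537}{67}} = \frac{i \sqrt{17589979}}{67}$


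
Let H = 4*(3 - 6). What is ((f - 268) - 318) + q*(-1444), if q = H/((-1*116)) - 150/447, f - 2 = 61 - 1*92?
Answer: -1209083/4321 ≈ -279.82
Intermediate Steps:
f = -29 (f = 2 + (61 - 1*92) = 2 + (61 - 92) = 2 - 31 = -29)
H = -12 (H = 4*(-3) = -12)
q = -1003/4321 (q = -12/((-1*116)) - 150/447 = -12/(-116) - 150*1/447 = -12*(-1/116) - 50/149 = 3/29 - 50/149 = -1003/4321 ≈ -0.23212)
((f - 268) - 318) + q*(-1444) = ((-29 - 268) - 318) - 1003/4321*(-1444) = (-297 - 318) + 1448332/4321 = -615 + 1448332/4321 = -1209083/4321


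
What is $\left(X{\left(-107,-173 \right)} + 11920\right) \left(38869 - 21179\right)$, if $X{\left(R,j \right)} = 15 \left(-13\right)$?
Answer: $207415250$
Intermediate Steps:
$X{\left(R,j \right)} = -195$
$\left(X{\left(-107,-173 \right)} + 11920\right) \left(38869 - 21179\right) = \left(-195 + 11920\right) \left(38869 - 21179\right) = 11725 \cdot 17690 = 207415250$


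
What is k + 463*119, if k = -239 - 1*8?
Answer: 54850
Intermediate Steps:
k = -247 (k = -239 - 8 = -247)
k + 463*119 = -247 + 463*119 = -247 + 55097 = 54850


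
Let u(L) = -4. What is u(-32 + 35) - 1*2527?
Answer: -2531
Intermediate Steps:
u(-32 + 35) - 1*2527 = -4 - 1*2527 = -4 - 2527 = -2531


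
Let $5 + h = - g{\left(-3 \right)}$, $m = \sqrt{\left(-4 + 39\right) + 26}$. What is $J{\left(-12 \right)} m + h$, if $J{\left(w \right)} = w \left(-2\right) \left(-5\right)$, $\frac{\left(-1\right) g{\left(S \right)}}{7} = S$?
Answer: $-26 - 120 \sqrt{61} \approx -963.23$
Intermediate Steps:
$g{\left(S \right)} = - 7 S$
$J{\left(w \right)} = 10 w$ ($J{\left(w \right)} = - 2 w \left(-5\right) = 10 w$)
$m = \sqrt{61}$ ($m = \sqrt{35 + 26} = \sqrt{61} \approx 7.8102$)
$h = -26$ ($h = -5 - \left(-7\right) \left(-3\right) = -5 - 21 = -26$)
$J{\left(-12 \right)} m + h = 10 \left(-12\right) \sqrt{61} - 26 = - 120 \sqrt{61} - 26 = -26 - 120 \sqrt{61}$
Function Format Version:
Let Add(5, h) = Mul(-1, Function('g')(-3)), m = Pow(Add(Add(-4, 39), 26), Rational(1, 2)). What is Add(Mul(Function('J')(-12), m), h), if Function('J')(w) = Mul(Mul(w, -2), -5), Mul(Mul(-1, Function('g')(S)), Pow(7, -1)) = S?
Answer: Add(-26, Mul(-120, Pow(61, Rational(1, 2)))) ≈ -963.23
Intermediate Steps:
Function('g')(S) = Mul(-7, S)
Function('J')(w) = Mul(10, w) (Function('J')(w) = Mul(Mul(-2, w), -5) = Mul(10, w))
m = Pow(61, Rational(1, 2)) (m = Pow(Add(35, 26), Rational(1, 2)) = Pow(61, Rational(1, 2)) ≈ 7.8102)
h = -26 (h = Add(-5, Mul(-1, Mul(-7, -3))) = Add(-5, Mul(-1, 21)) = Add(-5, -21) = -26)
Add(Mul(Function('J')(-12), m), h) = Add(Mul(Mul(10, -12), Pow(61, Rational(1, 2))), -26) = Add(Mul(-120, Pow(61, Rational(1, 2))), -26) = Add(-26, Mul(-120, Pow(61, Rational(1, 2))))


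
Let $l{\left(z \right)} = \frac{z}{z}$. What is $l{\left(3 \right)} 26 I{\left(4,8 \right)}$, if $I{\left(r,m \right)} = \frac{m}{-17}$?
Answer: $- \frac{208}{17} \approx -12.235$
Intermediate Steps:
$I{\left(r,m \right)} = - \frac{m}{17}$ ($I{\left(r,m \right)} = m \left(- \frac{1}{17}\right) = - \frac{m}{17}$)
$l{\left(z \right)} = 1$
$l{\left(3 \right)} 26 I{\left(4,8 \right)} = 1 \cdot 26 \left(\left(- \frac{1}{17}\right) 8\right) = 26 \left(- \frac{8}{17}\right) = - \frac{208}{17}$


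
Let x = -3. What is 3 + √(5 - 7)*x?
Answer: 3 - 3*I*√2 ≈ 3.0 - 4.2426*I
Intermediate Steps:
3 + √(5 - 7)*x = 3 + √(5 - 7)*(-3) = 3 + √(-2)*(-3) = 3 + (I*√2)*(-3) = 3 - 3*I*√2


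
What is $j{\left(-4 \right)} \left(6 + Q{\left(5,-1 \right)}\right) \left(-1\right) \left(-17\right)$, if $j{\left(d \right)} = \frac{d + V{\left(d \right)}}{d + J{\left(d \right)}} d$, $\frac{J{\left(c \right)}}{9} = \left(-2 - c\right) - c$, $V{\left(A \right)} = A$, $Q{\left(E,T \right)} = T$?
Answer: $\frac{272}{5} \approx 54.4$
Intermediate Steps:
$J{\left(c \right)} = -18 - 18 c$ ($J{\left(c \right)} = 9 \left(\left(-2 - c\right) - c\right) = 9 \left(-2 - 2 c\right) = -18 - 18 c$)
$j{\left(d \right)} = \frac{2 d^{2}}{-18 - 17 d}$ ($j{\left(d \right)} = \frac{d + d}{d - \left(18 + 18 d\right)} d = \frac{2 d}{-18 - 17 d} d = \frac{2 d^{2}}{-18 - 17 d}$)
$j{\left(-4 \right)} \left(6 + Q{\left(5,-1 \right)}\right) \left(-1\right) \left(-17\right) = - \frac{2 \left(-4\right)^{2}}{18 + 17 \left(-4\right)} \left(6 - 1\right) \left(-1\right) \left(-17\right) = \left(-2\right) 16 \frac{1}{18 - 68} \cdot 5 \left(-1\right) \left(-17\right) = \left(-2\right) 16 \frac{1}{-50} \left(-5\right) \left(-17\right) = \left(-2\right) 16 \left(- \frac{1}{50}\right) \left(-5\right) \left(-17\right) = \frac{16}{25} \left(-5\right) \left(-17\right) = \left(- \frac{16}{5}\right) \left(-17\right) = \frac{272}{5}$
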